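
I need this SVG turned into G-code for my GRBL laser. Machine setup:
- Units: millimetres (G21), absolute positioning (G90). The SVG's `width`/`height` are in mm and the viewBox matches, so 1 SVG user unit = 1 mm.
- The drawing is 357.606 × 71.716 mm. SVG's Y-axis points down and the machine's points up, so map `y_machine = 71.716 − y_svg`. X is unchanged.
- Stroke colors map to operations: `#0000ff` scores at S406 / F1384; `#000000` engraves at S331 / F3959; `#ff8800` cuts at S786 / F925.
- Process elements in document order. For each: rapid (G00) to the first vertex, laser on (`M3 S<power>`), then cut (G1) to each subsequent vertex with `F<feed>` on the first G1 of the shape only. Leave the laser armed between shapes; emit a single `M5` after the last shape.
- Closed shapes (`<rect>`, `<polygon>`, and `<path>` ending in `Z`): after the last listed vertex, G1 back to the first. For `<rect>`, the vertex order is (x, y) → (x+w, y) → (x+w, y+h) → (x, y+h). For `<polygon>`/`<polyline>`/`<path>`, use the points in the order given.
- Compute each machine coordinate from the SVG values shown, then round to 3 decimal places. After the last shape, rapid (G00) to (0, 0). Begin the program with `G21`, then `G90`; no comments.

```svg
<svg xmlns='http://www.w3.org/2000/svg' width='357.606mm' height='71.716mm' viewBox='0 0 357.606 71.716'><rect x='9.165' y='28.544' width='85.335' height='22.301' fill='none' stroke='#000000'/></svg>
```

Since the viewBox matches the mm dimensions, user units are millimetres directly. The only transform is the Y-flip y_m = 71.716 − y_svg.

Shape 1 is a rectangle drawn with `<rect>`. Its stroke #000000 means engrave at S331, F3959. After flipping Y the toolpath is (9.165,43.172) → (94.500,43.172) → (94.500,20.871) → (9.165,20.871) → (9.165,43.172), returning to the start.

G21
G90
G00 X9.165 Y43.172
M3 S331
G1 X94.500 Y43.172 F3959
G1 X94.500 Y20.871
G1 X9.165 Y20.871
G1 X9.165 Y43.172
M5
G00 X0.000 Y0.000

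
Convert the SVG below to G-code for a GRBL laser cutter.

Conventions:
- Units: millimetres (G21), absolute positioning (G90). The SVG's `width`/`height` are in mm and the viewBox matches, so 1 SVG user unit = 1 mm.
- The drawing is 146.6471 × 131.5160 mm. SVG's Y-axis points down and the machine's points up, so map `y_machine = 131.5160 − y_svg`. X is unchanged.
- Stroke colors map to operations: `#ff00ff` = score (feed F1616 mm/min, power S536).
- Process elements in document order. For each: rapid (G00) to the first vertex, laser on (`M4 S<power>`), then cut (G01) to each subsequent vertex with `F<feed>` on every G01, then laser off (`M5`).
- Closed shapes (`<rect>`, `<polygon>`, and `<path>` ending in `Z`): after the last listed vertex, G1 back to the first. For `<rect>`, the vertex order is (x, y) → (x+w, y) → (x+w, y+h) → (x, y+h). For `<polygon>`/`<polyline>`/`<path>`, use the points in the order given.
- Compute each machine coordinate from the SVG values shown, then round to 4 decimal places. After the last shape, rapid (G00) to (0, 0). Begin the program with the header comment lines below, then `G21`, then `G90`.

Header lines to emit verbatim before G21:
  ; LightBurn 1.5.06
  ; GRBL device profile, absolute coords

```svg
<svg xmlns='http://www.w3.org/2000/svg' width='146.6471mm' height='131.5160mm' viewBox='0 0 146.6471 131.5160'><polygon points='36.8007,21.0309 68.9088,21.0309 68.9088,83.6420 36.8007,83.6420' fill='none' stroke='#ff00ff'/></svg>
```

Since the viewBox matches the mm dimensions, user units are millimetres directly. The only transform is the Y-flip y_m = 131.5160 − y_svg.

Shape 1 is a rectangle drawn with `<polygon>`. Its stroke #ff00ff means score at S536, F1616. After flipping Y the toolpath is (36.8007,110.4851) → (68.9088,110.4851) → (68.9088,47.8740) → (36.8007,47.8740) → (36.8007,110.4851), returning to the start.

; LightBurn 1.5.06
; GRBL device profile, absolute coords
G21
G90
G00 X36.8007 Y110.4851
M4 S536
G01 X68.9088 Y110.4851 F1616
G01 X68.9088 Y47.8740 F1616
G01 X36.8007 Y47.8740 F1616
G01 X36.8007 Y110.4851 F1616
M5
G00 X0.0000 Y0.0000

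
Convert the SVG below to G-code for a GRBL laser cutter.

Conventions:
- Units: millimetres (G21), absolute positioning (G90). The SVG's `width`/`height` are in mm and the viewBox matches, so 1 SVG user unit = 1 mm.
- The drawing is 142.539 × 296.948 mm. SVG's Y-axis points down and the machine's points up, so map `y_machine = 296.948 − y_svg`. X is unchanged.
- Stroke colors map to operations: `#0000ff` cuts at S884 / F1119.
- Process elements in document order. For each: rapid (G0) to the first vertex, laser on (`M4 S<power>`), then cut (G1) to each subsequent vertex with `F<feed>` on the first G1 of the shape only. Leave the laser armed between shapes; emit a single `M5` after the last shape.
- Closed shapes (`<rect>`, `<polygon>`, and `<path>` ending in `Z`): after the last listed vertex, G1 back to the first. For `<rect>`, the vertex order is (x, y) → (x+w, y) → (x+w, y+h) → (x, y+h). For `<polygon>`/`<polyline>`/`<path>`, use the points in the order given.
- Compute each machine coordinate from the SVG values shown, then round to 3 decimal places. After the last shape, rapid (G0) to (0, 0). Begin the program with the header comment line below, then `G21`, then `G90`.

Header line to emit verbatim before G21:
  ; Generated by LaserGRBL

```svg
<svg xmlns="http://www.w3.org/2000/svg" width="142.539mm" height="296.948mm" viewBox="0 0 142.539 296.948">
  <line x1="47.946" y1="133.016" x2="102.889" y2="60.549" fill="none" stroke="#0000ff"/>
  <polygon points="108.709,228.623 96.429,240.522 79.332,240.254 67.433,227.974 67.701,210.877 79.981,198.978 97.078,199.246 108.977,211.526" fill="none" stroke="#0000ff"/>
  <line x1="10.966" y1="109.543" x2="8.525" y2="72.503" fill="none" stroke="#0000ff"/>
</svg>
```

1 u = 1 mm; y_m = 296.948 − y.

[1] `<line>` line segment, #0000ff→cut S884 F1119: (47.946,163.932) → (102.889,236.399)

[2] `<polygon>` regular polygon, #0000ff→cut S884 F1119: (108.709,68.325) → (96.429,56.426) → (79.332,56.694) → (67.433,68.974) → (67.701,86.071) → (79.981,97.970) → (97.078,97.702) → (108.977,85.422) → (108.709,68.325) (closed)

[3] `<line>` line segment, #0000ff→cut S884 F1119: (10.966,187.405) → (8.525,224.445)

; Generated by LaserGRBL
G21
G90
G0 X47.946 Y163.932
M4 S884
G1 X102.889 Y236.399 F1119
G0 X108.709 Y68.325
M4 S884
G1 X96.429 Y56.426 F1119
G1 X79.332 Y56.694
G1 X67.433 Y68.974
G1 X67.701 Y86.071
G1 X79.981 Y97.970
G1 X97.078 Y97.702
G1 X108.977 Y85.422
G1 X108.709 Y68.325
G0 X10.966 Y187.405
M4 S884
G1 X8.525 Y224.445 F1119
M5
G0 X0.000 Y0.000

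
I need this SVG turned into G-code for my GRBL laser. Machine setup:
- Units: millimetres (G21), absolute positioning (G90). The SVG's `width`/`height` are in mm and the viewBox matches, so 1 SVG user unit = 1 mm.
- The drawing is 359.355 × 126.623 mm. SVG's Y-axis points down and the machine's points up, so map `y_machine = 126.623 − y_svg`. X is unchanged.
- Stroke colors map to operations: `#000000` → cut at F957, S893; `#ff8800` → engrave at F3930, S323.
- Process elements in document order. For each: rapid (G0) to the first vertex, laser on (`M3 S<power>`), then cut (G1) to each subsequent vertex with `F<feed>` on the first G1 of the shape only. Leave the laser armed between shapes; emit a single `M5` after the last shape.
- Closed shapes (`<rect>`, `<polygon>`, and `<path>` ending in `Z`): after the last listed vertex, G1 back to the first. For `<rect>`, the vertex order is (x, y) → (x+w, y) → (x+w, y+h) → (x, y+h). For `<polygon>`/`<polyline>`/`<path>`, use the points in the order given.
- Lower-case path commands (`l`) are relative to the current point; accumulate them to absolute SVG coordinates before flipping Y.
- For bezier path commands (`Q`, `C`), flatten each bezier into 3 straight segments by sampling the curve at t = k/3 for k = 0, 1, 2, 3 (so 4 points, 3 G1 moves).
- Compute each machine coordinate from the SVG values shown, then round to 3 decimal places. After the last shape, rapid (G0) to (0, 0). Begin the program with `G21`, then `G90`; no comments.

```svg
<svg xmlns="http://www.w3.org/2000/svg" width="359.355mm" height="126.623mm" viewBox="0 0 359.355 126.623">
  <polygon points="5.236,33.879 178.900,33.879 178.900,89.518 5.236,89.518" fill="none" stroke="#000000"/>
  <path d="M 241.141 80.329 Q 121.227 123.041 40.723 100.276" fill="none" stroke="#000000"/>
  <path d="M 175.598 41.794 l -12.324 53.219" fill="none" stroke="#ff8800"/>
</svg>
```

viewBox `0 0 359.355 126.623` with mm width/height → 1 unit = 1 mm. Flip: y_m = 126.623 − y_svg.

**Shape 1** — `<polygon>` rectangle, stroke `#000000` → cut (S893, F957). Machine vertices: (5.236,92.744) → (178.900,92.744) → (178.900,37.105) → (5.236,37.105) → (5.236,92.744). Closed: final G1 returns to the first vertex.

**Shape 2** — `<path>` quadratic bezier, stroke `#000000` → cut (S893, F957). Control points (SVG): P0=(241.141,80.329), P1=(121.227,123.041), P2=(40.723,100.276); sampled at t=k/3. Machine vertices: (241.141,46.294) → (165.577,25.095) → (98.771,18.446) → (40.723,26.347). Open path.

**Shape 3** — `<path>` line segment, stroke `#ff8800` → engrave (S323, F3930). Machine vertices: (175.598,84.829) → (163.274,31.610). Open path.

G21
G90
G0 X5.236 Y92.744
M3 S893
G1 X178.900 Y92.744 F957
G1 X178.900 Y37.105
G1 X5.236 Y37.105
G1 X5.236 Y92.744
G0 X241.141 Y46.294
M3 S893
G1 X165.577 Y25.095 F957
G1 X98.771 Y18.446
G1 X40.723 Y26.347
G0 X175.598 Y84.829
M3 S323
G1 X163.274 Y31.610 F3930
M5
G0 X0.000 Y0.000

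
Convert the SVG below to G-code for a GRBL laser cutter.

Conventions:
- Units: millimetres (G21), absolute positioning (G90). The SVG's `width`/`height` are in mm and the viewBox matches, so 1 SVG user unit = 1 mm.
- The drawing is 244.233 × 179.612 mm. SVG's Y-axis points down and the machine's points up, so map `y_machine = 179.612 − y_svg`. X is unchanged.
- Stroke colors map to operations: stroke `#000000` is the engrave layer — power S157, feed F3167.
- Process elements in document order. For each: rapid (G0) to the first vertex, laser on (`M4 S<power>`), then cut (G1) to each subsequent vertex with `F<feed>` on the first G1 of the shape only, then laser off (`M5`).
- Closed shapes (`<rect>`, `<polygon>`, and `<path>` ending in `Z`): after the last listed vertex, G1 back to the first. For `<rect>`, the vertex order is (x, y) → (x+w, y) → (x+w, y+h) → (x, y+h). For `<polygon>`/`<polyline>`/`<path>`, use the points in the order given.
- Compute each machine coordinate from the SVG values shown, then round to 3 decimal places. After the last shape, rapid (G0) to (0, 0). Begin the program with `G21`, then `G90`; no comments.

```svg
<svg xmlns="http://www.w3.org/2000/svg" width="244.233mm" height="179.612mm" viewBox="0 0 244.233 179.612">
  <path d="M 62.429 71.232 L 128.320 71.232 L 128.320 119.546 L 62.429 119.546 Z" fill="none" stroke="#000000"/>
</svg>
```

G21
G90
G0 X62.429 Y108.380
M4 S157
G1 X128.320 Y108.380 F3167
G1 X128.320 Y60.066
G1 X62.429 Y60.066
G1 X62.429 Y108.380
M5
G0 X0.000 Y0.000

viewBox `0 0 244.233 179.612` with mm width/height → 1 unit = 1 mm. Flip: y_m = 179.612 − y_svg.

**Shape 1** — `<path>` rectangle, stroke `#000000` → engrave (S157, F3167). Machine vertices: (62.429,108.380) → (128.320,108.380) → (128.320,60.066) → (62.429,60.066) → (62.429,108.380). Closed: final G1 returns to the first vertex.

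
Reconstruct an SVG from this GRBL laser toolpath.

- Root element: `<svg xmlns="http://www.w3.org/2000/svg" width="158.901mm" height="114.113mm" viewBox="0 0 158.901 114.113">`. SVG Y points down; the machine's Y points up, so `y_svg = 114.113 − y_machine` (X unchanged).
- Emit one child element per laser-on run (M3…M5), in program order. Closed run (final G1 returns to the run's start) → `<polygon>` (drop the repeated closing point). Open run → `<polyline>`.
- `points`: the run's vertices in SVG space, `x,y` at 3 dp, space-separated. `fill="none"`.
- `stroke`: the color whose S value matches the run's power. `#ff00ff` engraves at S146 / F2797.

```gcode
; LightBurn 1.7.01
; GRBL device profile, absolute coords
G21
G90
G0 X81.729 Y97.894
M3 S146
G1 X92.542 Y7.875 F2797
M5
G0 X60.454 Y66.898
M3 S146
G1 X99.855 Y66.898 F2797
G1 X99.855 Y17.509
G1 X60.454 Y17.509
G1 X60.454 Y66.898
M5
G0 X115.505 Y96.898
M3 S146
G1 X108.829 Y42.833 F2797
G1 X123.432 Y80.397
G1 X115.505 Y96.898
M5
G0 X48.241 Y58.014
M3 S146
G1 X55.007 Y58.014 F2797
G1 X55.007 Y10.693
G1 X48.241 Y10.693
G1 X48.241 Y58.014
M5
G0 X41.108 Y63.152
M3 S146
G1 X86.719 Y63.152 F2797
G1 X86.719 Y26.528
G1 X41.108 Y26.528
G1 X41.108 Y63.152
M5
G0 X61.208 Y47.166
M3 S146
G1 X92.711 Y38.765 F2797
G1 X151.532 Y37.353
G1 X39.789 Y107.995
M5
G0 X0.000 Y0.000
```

<svg xmlns="http://www.w3.org/2000/svg" width="158.901mm" height="114.113mm" viewBox="0 0 158.901 114.113">
  <polyline points="81.729,16.219 92.542,106.238" fill="none" stroke="#ff00ff"/>
  <polygon points="60.454,47.215 99.855,47.215 99.855,96.604 60.454,96.604" fill="none" stroke="#ff00ff"/>
  <polygon points="115.505,17.215 108.829,71.280 123.432,33.716" fill="none" stroke="#ff00ff"/>
  <polygon points="48.241,56.099 55.007,56.099 55.007,103.420 48.241,103.420" fill="none" stroke="#ff00ff"/>
  <polygon points="41.108,50.961 86.719,50.961 86.719,87.585 41.108,87.585" fill="none" stroke="#ff00ff"/>
  <polyline points="61.208,66.947 92.711,75.348 151.532,76.760 39.789,6.118" fill="none" stroke="#ff00ff"/>
</svg>

y_svg = 114.113 − y_m. Every run uses S146, so all elements get stroke `#ff00ff` (engrave).

[1] open run; points: 81.729,16.219 92.542,106.238

[2] closed run; points: 60.454,47.215 99.855,47.215 99.855,96.604 60.454,96.604

[3] closed run; points: 115.505,17.215 108.829,71.280 123.432,33.716

[4] closed run; points: 48.241,56.099 55.007,56.099 55.007,103.420 48.241,103.420

[5] closed run; points: 41.108,50.961 86.719,50.961 86.719,87.585 41.108,87.585

[6] open run; points: 61.208,66.947 92.711,75.348 151.532,76.760 39.789,6.118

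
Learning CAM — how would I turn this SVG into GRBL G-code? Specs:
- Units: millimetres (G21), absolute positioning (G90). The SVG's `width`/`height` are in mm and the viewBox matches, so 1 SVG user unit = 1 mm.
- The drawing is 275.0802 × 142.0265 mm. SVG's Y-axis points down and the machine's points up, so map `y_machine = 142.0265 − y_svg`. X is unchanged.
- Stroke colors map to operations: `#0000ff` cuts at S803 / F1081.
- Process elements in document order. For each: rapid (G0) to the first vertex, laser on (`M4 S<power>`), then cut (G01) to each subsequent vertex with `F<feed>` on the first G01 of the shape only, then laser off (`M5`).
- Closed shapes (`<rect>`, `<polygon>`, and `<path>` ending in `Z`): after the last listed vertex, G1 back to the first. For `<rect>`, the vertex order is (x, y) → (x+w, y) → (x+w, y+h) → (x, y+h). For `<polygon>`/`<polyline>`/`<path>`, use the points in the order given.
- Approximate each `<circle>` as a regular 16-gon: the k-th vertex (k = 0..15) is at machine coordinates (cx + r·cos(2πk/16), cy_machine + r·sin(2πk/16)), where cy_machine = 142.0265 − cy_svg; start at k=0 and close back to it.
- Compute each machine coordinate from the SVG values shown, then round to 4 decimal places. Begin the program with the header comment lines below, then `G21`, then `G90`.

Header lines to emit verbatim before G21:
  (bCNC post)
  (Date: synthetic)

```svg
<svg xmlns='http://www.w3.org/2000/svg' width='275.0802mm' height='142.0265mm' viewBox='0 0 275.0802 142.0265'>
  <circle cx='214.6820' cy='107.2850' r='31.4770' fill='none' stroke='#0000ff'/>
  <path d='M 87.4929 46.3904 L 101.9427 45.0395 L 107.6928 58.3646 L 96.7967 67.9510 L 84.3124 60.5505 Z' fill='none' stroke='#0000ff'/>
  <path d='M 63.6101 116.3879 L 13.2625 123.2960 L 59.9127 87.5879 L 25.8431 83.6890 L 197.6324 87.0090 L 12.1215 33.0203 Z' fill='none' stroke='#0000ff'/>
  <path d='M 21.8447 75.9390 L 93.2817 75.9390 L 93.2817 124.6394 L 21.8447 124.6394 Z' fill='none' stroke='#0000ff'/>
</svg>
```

1 u = 1 mm; y_m = 142.0265 − y.

[1] `<circle>` circle, #0000ff→cut S803 F1081: (246.1590,34.7415) → (243.7630,46.7872) → (236.9396,56.9991) → (226.7277,63.8225) → (214.6820,66.2185) → (202.6363,63.8225) → (192.4244,56.9991) → (185.6010,46.7872) → (183.2050,34.7415) → (185.6010,22.6958) → (192.4244,12.4839) → (202.6363,5.6605) → (214.6820,3.2645) → (226.7277,5.6605) → (236.9396,12.4839) → (243.7630,22.6958) → (246.1590,34.7415) (closed)

[2] `<path>` regular polygon, #0000ff→cut S803 F1081: (87.4929,95.6361) → (101.9427,96.9870) → (107.6928,83.6619) → (96.7967,74.0755) → (84.3124,81.4760) → (87.4929,95.6361) (closed)

[3] `<path>` closed polygon, #0000ff→cut S803 F1081: (63.6101,25.6386) → (13.2625,18.7305) → (59.9127,54.4386) → (25.8431,58.3375) → (197.6324,55.0175) → (12.1215,109.0062) → (63.6101,25.6386) (closed)

[4] `<path>` rectangle, #0000ff→cut S803 F1081: (21.8447,66.0875) → (93.2817,66.0875) → (93.2817,17.3871) → (21.8447,17.3871) → (21.8447,66.0875) (closed)

(bCNC post)
(Date: synthetic)
G21
G90
G0 X246.1590 Y34.7415
M4 S803
G01 X243.7630 Y46.7872 F1081
G01 X236.9396 Y56.9991
G01 X226.7277 Y63.8225
G01 X214.6820 Y66.2185
G01 X202.6363 Y63.8225
G01 X192.4244 Y56.9991
G01 X185.6010 Y46.7872
G01 X183.2050 Y34.7415
G01 X185.6010 Y22.6958
G01 X192.4244 Y12.4839
G01 X202.6363 Y5.6605
G01 X214.6820 Y3.2645
G01 X226.7277 Y5.6605
G01 X236.9396 Y12.4839
G01 X243.7630 Y22.6958
G01 X246.1590 Y34.7415
M5
G0 X87.4929 Y95.6361
M4 S803
G01 X101.9427 Y96.9870 F1081
G01 X107.6928 Y83.6619
G01 X96.7967 Y74.0755
G01 X84.3124 Y81.4760
G01 X87.4929 Y95.6361
M5
G0 X63.6101 Y25.6386
M4 S803
G01 X13.2625 Y18.7305 F1081
G01 X59.9127 Y54.4386
G01 X25.8431 Y58.3375
G01 X197.6324 Y55.0175
G01 X12.1215 Y109.0062
G01 X63.6101 Y25.6386
M5
G0 X21.8447 Y66.0875
M4 S803
G01 X93.2817 Y66.0875 F1081
G01 X93.2817 Y17.3871
G01 X21.8447 Y17.3871
G01 X21.8447 Y66.0875
M5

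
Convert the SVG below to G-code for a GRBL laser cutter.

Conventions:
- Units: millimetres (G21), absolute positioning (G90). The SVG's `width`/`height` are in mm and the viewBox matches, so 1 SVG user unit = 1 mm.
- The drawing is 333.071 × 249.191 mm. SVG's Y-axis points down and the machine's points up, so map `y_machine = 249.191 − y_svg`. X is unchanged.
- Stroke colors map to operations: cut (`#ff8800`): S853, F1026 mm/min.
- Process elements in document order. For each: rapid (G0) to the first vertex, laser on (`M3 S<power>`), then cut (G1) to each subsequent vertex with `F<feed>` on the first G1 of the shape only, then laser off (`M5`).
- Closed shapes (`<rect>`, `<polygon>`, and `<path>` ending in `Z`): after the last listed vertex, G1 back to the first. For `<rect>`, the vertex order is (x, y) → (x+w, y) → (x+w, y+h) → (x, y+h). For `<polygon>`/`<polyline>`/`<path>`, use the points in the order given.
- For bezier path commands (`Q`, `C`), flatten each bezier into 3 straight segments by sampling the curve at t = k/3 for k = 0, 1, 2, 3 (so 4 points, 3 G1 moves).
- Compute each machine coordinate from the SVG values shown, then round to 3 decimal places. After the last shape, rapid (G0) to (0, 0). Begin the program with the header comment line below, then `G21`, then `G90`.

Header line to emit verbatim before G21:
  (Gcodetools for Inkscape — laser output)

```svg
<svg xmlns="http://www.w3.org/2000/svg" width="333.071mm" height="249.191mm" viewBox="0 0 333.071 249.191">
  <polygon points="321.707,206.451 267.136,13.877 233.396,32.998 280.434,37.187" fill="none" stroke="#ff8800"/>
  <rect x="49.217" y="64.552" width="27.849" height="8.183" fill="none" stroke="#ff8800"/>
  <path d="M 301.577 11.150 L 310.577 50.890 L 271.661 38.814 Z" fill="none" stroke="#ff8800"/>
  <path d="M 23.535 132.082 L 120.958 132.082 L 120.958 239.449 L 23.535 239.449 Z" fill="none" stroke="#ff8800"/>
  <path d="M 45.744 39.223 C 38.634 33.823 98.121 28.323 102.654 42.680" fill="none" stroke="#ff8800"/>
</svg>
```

(Gcodetools for Inkscape — laser output)
G21
G90
G0 X321.707 Y42.740
M3 S853
G1 X267.136 Y235.314 F1026
G1 X233.396 Y216.193
G1 X280.434 Y212.004
G1 X321.707 Y42.740
M5
G0 X49.217 Y184.639
M3 S853
G1 X77.066 Y184.639 F1026
G1 X77.066 Y176.456
G1 X49.217 Y176.456
G1 X49.217 Y184.639
M5
G0 X301.577 Y238.041
M3 S853
G1 X310.577 Y198.301 F1026
G1 X271.661 Y210.377
G1 X301.577 Y238.041
M5
G0 X23.535 Y117.109
M3 S853
G1 X120.958 Y117.109 F1026
G1 X120.958 Y9.742
G1 X23.535 Y9.742
G1 X23.535 Y117.109
M5
G0 X45.744 Y209.968
M3 S853
G1 X56.331 Y214.662 F1026
G1 X84.305 Y214.988
G1 X102.654 Y206.511
M5
G0 X0.000 Y0.000

viewBox `0 0 333.071 249.191` with mm width/height → 1 unit = 1 mm. Flip: y_m = 249.191 − y_svg.

**Shape 1** — `<polygon>` closed polygon, stroke `#ff8800` → cut (S853, F1026). Machine vertices: (321.707,42.740) → (267.136,235.314) → (233.396,216.193) → (280.434,212.004) → (321.707,42.740). Closed: final G1 returns to the first vertex.

**Shape 2** — `<rect>` rectangle, stroke `#ff8800` → cut (S853, F1026). Machine vertices: (49.217,184.639) → (77.066,184.639) → (77.066,176.456) → (49.217,176.456) → (49.217,184.639). Closed: final G1 returns to the first vertex.

**Shape 3** — `<path>` regular polygon, stroke `#ff8800` → cut (S853, F1026). Machine vertices: (301.577,238.041) → (310.577,198.301) → (271.661,210.377) → (301.577,238.041). Closed: final G1 returns to the first vertex.

**Shape 4** — `<path>` rectangle, stroke `#ff8800` → cut (S853, F1026). Machine vertices: (23.535,117.109) → (120.958,117.109) → (120.958,9.742) → (23.535,9.742) → (23.535,117.109). Closed: final G1 returns to the first vertex.

**Shape 5** — `<path>` cubic bezier, stroke `#ff8800` → cut (S853, F1026). Control points (SVG): P0=(45.744,39.223), P1=(38.634,33.823), P2=(98.121,28.323), P3=(102.654,42.680); sampled at t=k/3. Machine vertices: (45.744,209.968) → (56.331,214.662) → (84.305,214.988) → (102.654,206.511). Open path.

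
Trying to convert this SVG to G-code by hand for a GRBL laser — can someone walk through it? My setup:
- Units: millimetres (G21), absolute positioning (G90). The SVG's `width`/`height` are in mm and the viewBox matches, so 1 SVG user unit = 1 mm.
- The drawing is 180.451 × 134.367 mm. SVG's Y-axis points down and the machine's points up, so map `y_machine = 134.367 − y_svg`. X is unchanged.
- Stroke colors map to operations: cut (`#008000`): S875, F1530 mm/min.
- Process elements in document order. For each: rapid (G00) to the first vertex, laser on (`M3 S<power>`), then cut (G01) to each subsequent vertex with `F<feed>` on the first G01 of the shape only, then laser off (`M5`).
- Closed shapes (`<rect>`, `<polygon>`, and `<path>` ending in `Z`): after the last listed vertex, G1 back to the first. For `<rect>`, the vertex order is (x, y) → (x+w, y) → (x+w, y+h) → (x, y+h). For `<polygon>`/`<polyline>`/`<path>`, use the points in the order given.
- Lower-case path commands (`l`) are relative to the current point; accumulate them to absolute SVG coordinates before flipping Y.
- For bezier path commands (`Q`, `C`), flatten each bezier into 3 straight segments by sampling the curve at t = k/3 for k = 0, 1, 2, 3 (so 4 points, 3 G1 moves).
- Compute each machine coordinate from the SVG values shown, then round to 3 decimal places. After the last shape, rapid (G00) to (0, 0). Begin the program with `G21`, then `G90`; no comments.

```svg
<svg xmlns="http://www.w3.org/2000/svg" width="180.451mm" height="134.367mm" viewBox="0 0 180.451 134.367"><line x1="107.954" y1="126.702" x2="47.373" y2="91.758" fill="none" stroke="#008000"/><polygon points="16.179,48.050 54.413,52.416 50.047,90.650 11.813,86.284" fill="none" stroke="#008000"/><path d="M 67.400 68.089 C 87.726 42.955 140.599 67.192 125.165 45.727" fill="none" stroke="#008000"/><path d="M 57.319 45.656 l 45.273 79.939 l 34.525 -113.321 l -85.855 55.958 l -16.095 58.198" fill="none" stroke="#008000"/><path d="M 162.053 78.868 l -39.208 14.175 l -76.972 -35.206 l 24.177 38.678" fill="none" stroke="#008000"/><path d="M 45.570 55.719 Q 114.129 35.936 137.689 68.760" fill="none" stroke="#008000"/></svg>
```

G21
G90
G00 X107.954 Y7.665
M3 S875
G01 X47.373 Y42.609 F1530
M5
G00 X16.179 Y86.317
M3 S875
G01 X54.413 Y81.951 F1530
G01 X50.047 Y43.717
G01 X11.813 Y48.083
G01 X16.179 Y86.317
M5
G00 X67.400 Y66.278
M3 S875
G01 X94.840 Y78.476 F1530
G01 X121.565 Y78.888
G01 X125.165 Y88.640
M5
G00 X57.319 Y88.711
M3 S875
G01 X102.592 Y8.772 F1530
G01 X137.117 Y122.093
G01 X51.262 Y66.135
G01 X35.167 Y7.937
M5
G00 X162.053 Y55.499
M3 S875
G01 X122.845 Y41.324 F1530
G01 X45.873 Y76.530
G01 X70.050 Y37.852
M5
G00 X45.570 Y78.648
M3 S875
G01 X86.276 Y85.991 F1530
G01 X116.982 Y81.644
G01 X137.689 Y65.607
M5
G00 X0.000 Y0.000

1 u = 1 mm; y_m = 134.367 − y.

[1] `<line>` line segment, #008000→cut S875 F1530: (107.954,7.665) → (47.373,42.609)

[2] `<polygon>` regular polygon, #008000→cut S875 F1530: (16.179,86.317) → (54.413,81.951) → (50.047,43.717) → (11.813,48.083) → (16.179,86.317) (closed)

[3] `<path>` cubic bezier, #008000→cut S875 F1530: (67.400,66.278) → (94.840,78.476) → (121.565,78.888) → (125.165,88.640)

[4] `<path>` open polyline, #008000→cut S875 F1530: (57.319,88.711) → (102.592,8.772) → (137.117,122.093) → (51.262,66.135) → (35.167,7.937)

[5] `<path>` open polyline, #008000→cut S875 F1530: (162.053,55.499) → (122.845,41.324) → (45.873,76.530) → (70.050,37.852)

[6] `<path>` quadratic bezier, #008000→cut S875 F1530: (45.570,78.648) → (86.276,85.991) → (116.982,81.644) → (137.689,65.607)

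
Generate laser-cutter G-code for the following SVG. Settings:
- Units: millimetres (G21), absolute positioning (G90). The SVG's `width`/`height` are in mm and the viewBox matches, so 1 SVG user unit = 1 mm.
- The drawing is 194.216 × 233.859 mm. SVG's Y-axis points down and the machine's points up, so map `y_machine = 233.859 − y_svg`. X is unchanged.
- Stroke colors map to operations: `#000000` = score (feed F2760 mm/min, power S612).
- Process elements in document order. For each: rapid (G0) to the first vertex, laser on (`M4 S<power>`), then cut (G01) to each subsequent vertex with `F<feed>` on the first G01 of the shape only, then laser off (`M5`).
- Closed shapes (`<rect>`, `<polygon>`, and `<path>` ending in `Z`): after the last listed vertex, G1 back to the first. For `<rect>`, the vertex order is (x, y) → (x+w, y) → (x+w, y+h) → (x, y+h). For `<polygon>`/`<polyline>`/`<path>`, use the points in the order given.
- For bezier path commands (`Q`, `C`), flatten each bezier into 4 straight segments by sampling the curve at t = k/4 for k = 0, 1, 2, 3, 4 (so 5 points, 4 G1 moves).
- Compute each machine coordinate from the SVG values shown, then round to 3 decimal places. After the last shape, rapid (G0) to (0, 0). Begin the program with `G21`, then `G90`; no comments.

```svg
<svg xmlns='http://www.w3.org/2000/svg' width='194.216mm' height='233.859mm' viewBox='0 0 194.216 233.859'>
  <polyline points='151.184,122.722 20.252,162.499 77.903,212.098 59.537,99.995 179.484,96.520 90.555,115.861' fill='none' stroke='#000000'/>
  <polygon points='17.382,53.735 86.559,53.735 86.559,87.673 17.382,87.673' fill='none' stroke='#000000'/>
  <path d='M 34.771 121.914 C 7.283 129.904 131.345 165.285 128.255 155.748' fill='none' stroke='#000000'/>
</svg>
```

G21
G90
G0 X151.184 Y111.137
M4 S612
G01 X20.252 Y71.360 F2760
G01 X77.903 Y21.761
G01 X59.537 Y133.864
G01 X179.484 Y137.339
G01 X90.555 Y117.998
M5
G0 X17.382 Y180.124
M4 S612
G01 X86.559 Y180.124 F2760
G01 X86.559 Y146.186
G01 X17.382 Y146.186
G01 X17.382 Y180.124
M5
G0 X34.771 Y111.945
M4 S612
G01 X38.216 Y101.947 F2760
G01 X72.364 Y88.455
G01 X111.086 Y78.251
G01 X128.255 Y78.111
M5
G0 X0.000 Y0.000

1 u = 1 mm; y_m = 233.859 − y.

[1] `<polyline>` open polyline, #000000→score S612 F2760: (151.184,111.137) → (20.252,71.360) → (77.903,21.761) → (59.537,133.864) → (179.484,137.339) → (90.555,117.998)

[2] `<polygon>` rectangle, #000000→score S612 F2760: (17.382,180.124) → (86.559,180.124) → (86.559,146.186) → (17.382,146.186) → (17.382,180.124) (closed)

[3] `<path>` cubic bezier, #000000→score S612 F2760: (34.771,111.945) → (38.216,101.947) → (72.364,88.455) → (111.086,78.251) → (128.255,78.111)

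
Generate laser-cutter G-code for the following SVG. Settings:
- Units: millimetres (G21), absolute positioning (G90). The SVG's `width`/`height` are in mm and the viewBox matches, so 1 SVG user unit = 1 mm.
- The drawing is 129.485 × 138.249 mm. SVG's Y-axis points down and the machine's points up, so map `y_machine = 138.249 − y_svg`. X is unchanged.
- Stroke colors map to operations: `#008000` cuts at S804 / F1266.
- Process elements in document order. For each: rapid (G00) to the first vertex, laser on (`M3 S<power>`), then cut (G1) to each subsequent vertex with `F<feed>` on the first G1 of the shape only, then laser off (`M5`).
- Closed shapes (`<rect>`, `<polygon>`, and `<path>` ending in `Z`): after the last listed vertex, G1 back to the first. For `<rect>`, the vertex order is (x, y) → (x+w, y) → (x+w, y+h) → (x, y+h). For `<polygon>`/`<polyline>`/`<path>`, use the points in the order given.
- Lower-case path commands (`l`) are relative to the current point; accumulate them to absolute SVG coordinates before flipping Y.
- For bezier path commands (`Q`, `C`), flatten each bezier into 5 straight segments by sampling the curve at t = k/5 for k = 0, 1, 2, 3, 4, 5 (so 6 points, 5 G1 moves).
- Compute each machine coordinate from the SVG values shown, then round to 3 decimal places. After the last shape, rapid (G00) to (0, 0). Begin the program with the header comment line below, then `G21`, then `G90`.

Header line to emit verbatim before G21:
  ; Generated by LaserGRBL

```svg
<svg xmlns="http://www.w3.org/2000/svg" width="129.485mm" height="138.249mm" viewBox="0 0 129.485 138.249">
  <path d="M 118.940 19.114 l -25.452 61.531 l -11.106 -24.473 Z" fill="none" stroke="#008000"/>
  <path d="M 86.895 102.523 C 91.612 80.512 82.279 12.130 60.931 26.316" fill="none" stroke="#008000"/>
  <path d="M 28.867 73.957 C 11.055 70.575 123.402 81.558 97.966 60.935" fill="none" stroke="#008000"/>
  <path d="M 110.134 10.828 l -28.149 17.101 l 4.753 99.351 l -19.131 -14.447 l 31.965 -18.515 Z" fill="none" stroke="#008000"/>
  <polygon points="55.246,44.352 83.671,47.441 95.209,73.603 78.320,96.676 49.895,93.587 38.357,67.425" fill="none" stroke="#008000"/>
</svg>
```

; Generated by LaserGRBL
G21
G90
G00 X118.940 Y119.135
M3 S804
G1 X93.488 Y57.604 F1266
G1 X82.382 Y82.077
G1 X118.940 Y119.135
M5
G00 X86.895 Y35.726
M3 S804
G1 X88.055 Y53.466 F1266
G1 X85.942 Y76.145
G1 X80.651 Y97.576
G1 X72.282 Y111.568
G1 X60.931 Y111.933
M5
G00 X28.867 Y64.292
M3 S804
G1 X31.655 Y64.965 F1266
G1 X52.821 Y64.397
G1 X79.502 Y64.795
G1 X98.837 Y68.365
G1 X97.966 Y77.314
M5
G00 X110.134 Y127.421
M3 S804
G1 X81.985 Y110.320 F1266
G1 X86.738 Y10.969
G1 X67.607 Y25.416
G1 X99.572 Y43.931
G1 X110.134 Y127.421
M5
G00 X55.246 Y93.897
M3 S804
G1 X83.671 Y90.808 F1266
G1 X95.209 Y64.646
G1 X78.320 Y41.573
G1 X49.895 Y44.662
G1 X38.357 Y70.824
G1 X55.246 Y93.897
M5
G00 X0.000 Y0.000

viewBox `0 0 129.485 138.249` with mm width/height → 1 unit = 1 mm. Flip: y_m = 138.249 − y_svg.

**Shape 1** — `<path>` closed polygon, stroke `#008000` → cut (S804, F1266). Machine vertices: (118.940,119.135) → (93.488,57.604) → (82.382,82.077) → (118.940,119.135). Closed: final G1 returns to the first vertex.

**Shape 2** — `<path>` cubic bezier, stroke `#008000` → cut (S804, F1266). Control points (SVG): P0=(86.895,102.523), P1=(91.612,80.512), P2=(82.279,12.130), P3=(60.931,26.316); sampled at t=k/5. Machine vertices: (86.895,35.726) → (88.055,53.466) → (85.942,76.145) → (80.651,97.576) → (72.282,111.568) → (60.931,111.933). Open path.

**Shape 3** — `<path>` cubic bezier, stroke `#008000` → cut (S804, F1266). Control points (SVG): P0=(28.867,73.957), P1=(11.055,70.575), P2=(123.402,81.558), P3=(97.966,60.935); sampled at t=k/5. Machine vertices: (28.867,64.292) → (31.655,64.965) → (52.821,64.397) → (79.502,64.795) → (98.837,68.365) → (97.966,77.314). Open path.

**Shape 4** — `<path>` closed polygon, stroke `#008000` → cut (S804, F1266). Machine vertices: (110.134,127.421) → (81.985,110.320) → (86.738,10.969) → (67.607,25.416) → (99.572,43.931) → (110.134,127.421). Closed: final G1 returns to the first vertex.

**Shape 5** — `<polygon>` regular polygon, stroke `#008000` → cut (S804, F1266). Machine vertices: (55.246,93.897) → (83.671,90.808) → (95.209,64.646) → (78.320,41.573) → (49.895,44.662) → (38.357,70.824) → (55.246,93.897). Closed: final G1 returns to the first vertex.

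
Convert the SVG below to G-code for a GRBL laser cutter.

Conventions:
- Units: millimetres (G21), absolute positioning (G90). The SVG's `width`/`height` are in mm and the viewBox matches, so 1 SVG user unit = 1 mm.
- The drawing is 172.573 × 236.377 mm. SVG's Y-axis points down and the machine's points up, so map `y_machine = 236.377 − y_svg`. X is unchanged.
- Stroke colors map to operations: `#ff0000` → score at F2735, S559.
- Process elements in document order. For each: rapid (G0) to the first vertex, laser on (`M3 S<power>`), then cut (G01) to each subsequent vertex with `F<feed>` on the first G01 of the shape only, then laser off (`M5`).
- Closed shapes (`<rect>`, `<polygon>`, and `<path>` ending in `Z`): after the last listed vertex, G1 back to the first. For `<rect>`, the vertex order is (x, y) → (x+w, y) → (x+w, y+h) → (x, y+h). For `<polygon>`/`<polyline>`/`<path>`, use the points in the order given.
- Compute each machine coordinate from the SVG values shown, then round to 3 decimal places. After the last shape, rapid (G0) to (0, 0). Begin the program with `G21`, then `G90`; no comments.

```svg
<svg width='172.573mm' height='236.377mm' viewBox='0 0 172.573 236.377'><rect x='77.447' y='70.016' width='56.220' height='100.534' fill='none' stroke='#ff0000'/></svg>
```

G21
G90
G0 X77.447 Y166.361
M3 S559
G01 X133.667 Y166.361 F2735
G01 X133.667 Y65.827
G01 X77.447 Y65.827
G01 X77.447 Y166.361
M5
G0 X0.000 Y0.000

viewBox `0 0 172.573 236.377` with mm width/height → 1 unit = 1 mm. Flip: y_m = 236.377 − y_svg.

**Shape 1** — `<rect>` rectangle, stroke `#ff0000` → score (S559, F2735). Machine vertices: (77.447,166.361) → (133.667,166.361) → (133.667,65.827) → (77.447,65.827) → (77.447,166.361). Closed: final G1 returns to the first vertex.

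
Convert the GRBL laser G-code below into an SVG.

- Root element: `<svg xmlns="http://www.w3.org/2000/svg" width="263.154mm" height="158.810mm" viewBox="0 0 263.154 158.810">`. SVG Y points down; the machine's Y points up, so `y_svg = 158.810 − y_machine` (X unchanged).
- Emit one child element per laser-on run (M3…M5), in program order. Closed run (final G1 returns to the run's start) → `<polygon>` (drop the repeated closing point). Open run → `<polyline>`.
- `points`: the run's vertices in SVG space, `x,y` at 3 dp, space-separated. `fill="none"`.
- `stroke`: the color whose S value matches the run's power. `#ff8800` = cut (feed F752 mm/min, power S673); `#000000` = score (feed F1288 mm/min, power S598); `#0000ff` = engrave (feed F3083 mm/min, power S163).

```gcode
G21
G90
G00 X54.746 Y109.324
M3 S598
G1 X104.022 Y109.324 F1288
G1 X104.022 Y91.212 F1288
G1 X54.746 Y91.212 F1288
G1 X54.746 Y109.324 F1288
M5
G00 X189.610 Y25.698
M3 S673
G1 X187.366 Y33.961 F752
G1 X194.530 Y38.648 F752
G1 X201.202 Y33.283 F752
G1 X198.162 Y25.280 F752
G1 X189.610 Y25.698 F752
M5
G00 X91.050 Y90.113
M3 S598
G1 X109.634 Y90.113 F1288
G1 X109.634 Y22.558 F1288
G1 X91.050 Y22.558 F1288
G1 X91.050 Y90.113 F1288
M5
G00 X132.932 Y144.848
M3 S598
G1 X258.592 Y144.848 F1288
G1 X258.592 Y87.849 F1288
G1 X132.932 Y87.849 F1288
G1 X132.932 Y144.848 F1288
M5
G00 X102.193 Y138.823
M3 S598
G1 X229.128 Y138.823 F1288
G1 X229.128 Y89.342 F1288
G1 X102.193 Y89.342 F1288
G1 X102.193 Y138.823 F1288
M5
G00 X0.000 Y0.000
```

<svg xmlns="http://www.w3.org/2000/svg" width="263.154mm" height="158.810mm" viewBox="0 0 263.154 158.810">
  <polygon points="54.746,49.486 104.022,49.486 104.022,67.598 54.746,67.598" fill="none" stroke="#000000"/>
  <polygon points="189.610,133.112 187.366,124.849 194.530,120.162 201.202,125.527 198.162,133.530" fill="none" stroke="#ff8800"/>
  <polygon points="91.050,68.697 109.634,68.697 109.634,136.252 91.050,136.252" fill="none" stroke="#000000"/>
  <polygon points="132.932,13.962 258.592,13.962 258.592,70.961 132.932,70.961" fill="none" stroke="#000000"/>
  <polygon points="102.193,19.987 229.128,19.987 229.128,69.468 102.193,69.468" fill="none" stroke="#000000"/>
</svg>

Machine Y-up, SVG Y-down with viewBox height 158.810, so y_svg = 158.810 − y_machine; X carries over.

Run 1: the run's S598 means `#000000` (score). The run returns to its start, so emit a `<polygon>` with points (Y-flipped): 54.746,49.486 104.022,49.486 104.022,67.598 54.746,67.598.

Run 2: S673 ⇒ cut layer `#ff8800`. The run returns to its start, so emit a `<polygon>` with points (Y-flipped): 189.610,133.112 187.366,124.849 194.530,120.162 201.202,125.527 198.162,133.530.

Run 3: the run's S598 means `#000000` (score). The run returns to its start, so emit a `<polygon>` with points (Y-flipped): 91.050,68.697 109.634,68.697 109.634,136.252 91.050,136.252.

Run 4: the run's S598 means `#000000` (score). The run returns to its start, so emit a `<polygon>` with points (Y-flipped): 132.932,13.962 258.592,13.962 258.592,70.961 132.932,70.961.

Run 5: the run's S598 means `#000000` (score). The run returns to its start, so emit a `<polygon>` with points (Y-flipped): 102.193,19.987 229.128,19.987 229.128,69.468 102.193,69.468.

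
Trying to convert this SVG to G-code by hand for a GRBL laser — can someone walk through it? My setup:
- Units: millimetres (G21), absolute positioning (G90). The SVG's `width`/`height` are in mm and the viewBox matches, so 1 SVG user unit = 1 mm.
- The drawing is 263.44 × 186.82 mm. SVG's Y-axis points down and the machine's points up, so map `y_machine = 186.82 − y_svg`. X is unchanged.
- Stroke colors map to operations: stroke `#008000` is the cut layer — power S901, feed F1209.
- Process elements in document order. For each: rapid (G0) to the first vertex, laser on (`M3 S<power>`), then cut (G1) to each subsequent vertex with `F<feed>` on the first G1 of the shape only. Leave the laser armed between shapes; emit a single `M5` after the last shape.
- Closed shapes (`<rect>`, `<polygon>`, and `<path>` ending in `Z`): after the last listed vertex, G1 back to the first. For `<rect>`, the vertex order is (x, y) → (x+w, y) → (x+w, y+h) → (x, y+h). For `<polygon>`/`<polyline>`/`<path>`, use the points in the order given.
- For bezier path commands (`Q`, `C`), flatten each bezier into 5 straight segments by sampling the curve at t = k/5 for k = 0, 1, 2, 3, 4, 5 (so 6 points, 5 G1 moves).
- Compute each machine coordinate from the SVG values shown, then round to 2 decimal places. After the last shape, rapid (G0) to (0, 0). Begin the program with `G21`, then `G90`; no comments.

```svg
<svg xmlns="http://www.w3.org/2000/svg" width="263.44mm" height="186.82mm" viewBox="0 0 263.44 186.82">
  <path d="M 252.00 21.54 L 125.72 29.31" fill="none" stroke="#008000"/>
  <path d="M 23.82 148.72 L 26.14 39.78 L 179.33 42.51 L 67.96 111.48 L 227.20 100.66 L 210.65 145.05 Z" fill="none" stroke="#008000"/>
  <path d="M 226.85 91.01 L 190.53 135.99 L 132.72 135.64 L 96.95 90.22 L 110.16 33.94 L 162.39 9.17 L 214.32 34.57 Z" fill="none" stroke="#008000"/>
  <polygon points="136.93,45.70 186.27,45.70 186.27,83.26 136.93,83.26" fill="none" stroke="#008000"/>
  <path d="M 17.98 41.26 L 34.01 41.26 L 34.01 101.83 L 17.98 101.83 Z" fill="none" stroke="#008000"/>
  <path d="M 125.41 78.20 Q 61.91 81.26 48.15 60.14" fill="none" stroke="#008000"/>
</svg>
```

G21
G90
G0 X252.00 Y165.28
M3 S901
G1 X125.72 Y157.51 F1209
G0 X23.82 Y38.10
M3 S901
G1 X26.14 Y147.04 F1209
G1 X179.33 Y144.31
G1 X67.96 Y75.34
G1 X227.20 Y86.16
G1 X210.65 Y41.77
G1 X23.82 Y38.10
G0 X226.85 Y95.81
M3 S901
G1 X190.53 Y50.83 F1209
G1 X132.72 Y51.18
G1 X96.95 Y96.60
G1 X110.16 Y152.88
G1 X162.39 Y177.65
G1 X214.32 Y152.25
G1 X226.85 Y95.81
G0 X136.93 Y141.12
M3 S901
G1 X186.27 Y141.12 F1209
G1 X186.27 Y103.56
G1 X136.93 Y103.56
G1 X136.93 Y141.12
G0 X17.98 Y145.56
M3 S901
G1 X34.01 Y145.56 F1209
G1 X34.01 Y84.99
G1 X17.98 Y84.99
G1 X17.98 Y145.56
G0 X125.41 Y108.62
M3 S901
G1 X102.00 Y108.36 F1209
G1 X82.57 Y110.04
G1 X67.12 Y113.65
G1 X55.64 Y119.20
G1 X48.15 Y126.68
M5
G0 X0.00 Y0.00

Since the viewBox matches the mm dimensions, user units are millimetres directly. The only transform is the Y-flip y_m = 186.82 − y_svg.

Shape 1 is a line segment drawn with `<path>`. Its stroke #008000 means cut at S901, F1209. After flipping Y the toolpath is (252.00,165.28) → (125.72,157.51).

Shape 2 is a closed polygon drawn with `<path>`. Its stroke #008000 means cut at S901, F1209. After flipping Y the toolpath is (23.82,38.10) → (26.14,147.04) → (179.33,144.31) → (67.96,75.34) → (227.20,86.16) → (210.65,41.77) → (23.82,38.10), returning to the start.

Shape 3 is a regular polygon drawn with `<path>`. Its stroke #008000 means cut at S901, F1209. After flipping Y the toolpath is (226.85,95.81) → (190.53,50.83) → (132.72,51.18) → (96.95,96.60) → (110.16,152.88) → (162.39,177.65) → (214.32,152.25) → (226.85,95.81), returning to the start.

Shape 4 is a rectangle drawn with `<polygon>`. Its stroke #008000 means cut at S901, F1209. After flipping Y the toolpath is (136.93,141.12) → (186.27,141.12) → (186.27,103.56) → (136.93,103.56) → (136.93,141.12), returning to the start.

Shape 5 is a rectangle drawn with `<path>`. Its stroke #008000 means cut at S901, F1209. After flipping Y the toolpath is (17.98,145.56) → (34.01,145.56) → (34.01,84.99) → (17.98,84.99) → (17.98,145.56), returning to the start.

Shape 6 is a quadratic bezier drawn with `<path>`. Its stroke #008000 means cut at S901, F1209. After flipping Y the toolpath is (125.41,108.62) → (102.00,108.36) → (82.57,110.04) → (67.12,113.65) → (55.64,119.20) → (48.15,126.68).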